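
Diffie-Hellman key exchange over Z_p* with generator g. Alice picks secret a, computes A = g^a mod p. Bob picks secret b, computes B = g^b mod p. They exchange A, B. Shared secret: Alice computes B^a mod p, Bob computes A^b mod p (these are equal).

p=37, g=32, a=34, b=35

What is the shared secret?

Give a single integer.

Answer: 25

Derivation:
A = 32^34 mod 37  (bits of 34 = 100010)
  bit 0 = 1: r = r^2 * 32 mod 37 = 1^2 * 32 = 1*32 = 32
  bit 1 = 0: r = r^2 mod 37 = 32^2 = 25
  bit 2 = 0: r = r^2 mod 37 = 25^2 = 33
  bit 3 = 0: r = r^2 mod 37 = 33^2 = 16
  bit 4 = 1: r = r^2 * 32 mod 37 = 16^2 * 32 = 34*32 = 15
  bit 5 = 0: r = r^2 mod 37 = 15^2 = 3
  -> A = 3
B = 32^35 mod 37  (bits of 35 = 100011)
  bit 0 = 1: r = r^2 * 32 mod 37 = 1^2 * 32 = 1*32 = 32
  bit 1 = 0: r = r^2 mod 37 = 32^2 = 25
  bit 2 = 0: r = r^2 mod 37 = 25^2 = 33
  bit 3 = 0: r = r^2 mod 37 = 33^2 = 16
  bit 4 = 1: r = r^2 * 32 mod 37 = 16^2 * 32 = 34*32 = 15
  bit 5 = 1: r = r^2 * 32 mod 37 = 15^2 * 32 = 3*32 = 22
  -> B = 22
s = B^a = 22^34 mod 37  (bits of 34 = 100010)
  bit 0 = 1: r = r^2 * 22 mod 37 = 1^2 * 22 = 1*22 = 22
  bit 1 = 0: r = r^2 mod 37 = 22^2 = 3
  bit 2 = 0: r = r^2 mod 37 = 3^2 = 9
  bit 3 = 0: r = r^2 mod 37 = 9^2 = 7
  bit 4 = 1: r = r^2 * 22 mod 37 = 7^2 * 22 = 12*22 = 5
  bit 5 = 0: r = r^2 mod 37 = 5^2 = 25
  -> s = B^a = 25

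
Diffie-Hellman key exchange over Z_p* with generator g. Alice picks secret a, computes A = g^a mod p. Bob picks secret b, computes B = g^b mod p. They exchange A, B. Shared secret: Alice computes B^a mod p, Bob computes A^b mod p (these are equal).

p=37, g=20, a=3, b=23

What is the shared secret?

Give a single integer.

Answer: 14

Derivation:
A = 20^3 mod 37  (bits of 3 = 11)
  bit 0 = 1: r = r^2 * 20 mod 37 = 1^2 * 20 = 1*20 = 20
  bit 1 = 1: r = r^2 * 20 mod 37 = 20^2 * 20 = 30*20 = 8
  -> A = 8
B = 20^23 mod 37  (bits of 23 = 10111)
  bit 0 = 1: r = r^2 * 20 mod 37 = 1^2 * 20 = 1*20 = 20
  bit 1 = 0: r = r^2 mod 37 = 20^2 = 30
  bit 2 = 1: r = r^2 * 20 mod 37 = 30^2 * 20 = 12*20 = 18
  bit 3 = 1: r = r^2 * 20 mod 37 = 18^2 * 20 = 28*20 = 5
  bit 4 = 1: r = r^2 * 20 mod 37 = 5^2 * 20 = 25*20 = 19
  -> B = 19
s = B^a = 19^3 mod 37  (bits of 3 = 11)
  bit 0 = 1: r = r^2 * 19 mod 37 = 1^2 * 19 = 1*19 = 19
  bit 1 = 1: r = r^2 * 19 mod 37 = 19^2 * 19 = 28*19 = 14
  -> s = B^a = 14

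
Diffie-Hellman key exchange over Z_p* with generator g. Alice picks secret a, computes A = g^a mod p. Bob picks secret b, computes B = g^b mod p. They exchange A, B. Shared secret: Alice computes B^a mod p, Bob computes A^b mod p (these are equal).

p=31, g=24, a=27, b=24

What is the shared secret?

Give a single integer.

A = 24^27 mod 31  (bits of 27 = 11011)
  bit 0 = 1: r = r^2 * 24 mod 31 = 1^2 * 24 = 1*24 = 24
  bit 1 = 1: r = r^2 * 24 mod 31 = 24^2 * 24 = 18*24 = 29
  bit 2 = 0: r = r^2 mod 31 = 29^2 = 4
  bit 3 = 1: r = r^2 * 24 mod 31 = 4^2 * 24 = 16*24 = 12
  bit 4 = 1: r = r^2 * 24 mod 31 = 12^2 * 24 = 20*24 = 15
  -> A = 15
B = 24^24 mod 31  (bits of 24 = 11000)
  bit 0 = 1: r = r^2 * 24 mod 31 = 1^2 * 24 = 1*24 = 24
  bit 1 = 1: r = r^2 * 24 mod 31 = 24^2 * 24 = 18*24 = 29
  bit 2 = 0: r = r^2 mod 31 = 29^2 = 4
  bit 3 = 0: r = r^2 mod 31 = 4^2 = 16
  bit 4 = 0: r = r^2 mod 31 = 16^2 = 8
  -> B = 8
s = B^a = 8^27 mod 31  (bits of 27 = 11011)
  bit 0 = 1: r = r^2 * 8 mod 31 = 1^2 * 8 = 1*8 = 8
  bit 1 = 1: r = r^2 * 8 mod 31 = 8^2 * 8 = 2*8 = 16
  bit 2 = 0: r = r^2 mod 31 = 16^2 = 8
  bit 3 = 1: r = r^2 * 8 mod 31 = 8^2 * 8 = 2*8 = 16
  bit 4 = 1: r = r^2 * 8 mod 31 = 16^2 * 8 = 8*8 = 2
  -> s = B^a = 2

Answer: 2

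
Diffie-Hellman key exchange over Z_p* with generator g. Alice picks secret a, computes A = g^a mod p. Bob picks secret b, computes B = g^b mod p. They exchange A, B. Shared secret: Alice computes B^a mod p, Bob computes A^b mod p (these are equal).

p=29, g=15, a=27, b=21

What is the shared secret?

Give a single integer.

Answer: 17

Derivation:
A = 15^27 mod 29  (bits of 27 = 11011)
  bit 0 = 1: r = r^2 * 15 mod 29 = 1^2 * 15 = 1*15 = 15
  bit 1 = 1: r = r^2 * 15 mod 29 = 15^2 * 15 = 22*15 = 11
  bit 2 = 0: r = r^2 mod 29 = 11^2 = 5
  bit 3 = 1: r = r^2 * 15 mod 29 = 5^2 * 15 = 25*15 = 27
  bit 4 = 1: r = r^2 * 15 mod 29 = 27^2 * 15 = 4*15 = 2
  -> A = 2
B = 15^21 mod 29  (bits of 21 = 10101)
  bit 0 = 1: r = r^2 * 15 mod 29 = 1^2 * 15 = 1*15 = 15
  bit 1 = 0: r = r^2 mod 29 = 15^2 = 22
  bit 2 = 1: r = r^2 * 15 mod 29 = 22^2 * 15 = 20*15 = 10
  bit 3 = 0: r = r^2 mod 29 = 10^2 = 13
  bit 4 = 1: r = r^2 * 15 mod 29 = 13^2 * 15 = 24*15 = 12
  -> B = 12
s = B^a = 12^27 mod 29  (bits of 27 = 11011)
  bit 0 = 1: r = r^2 * 12 mod 29 = 1^2 * 12 = 1*12 = 12
  bit 1 = 1: r = r^2 * 12 mod 29 = 12^2 * 12 = 28*12 = 17
  bit 2 = 0: r = r^2 mod 29 = 17^2 = 28
  bit 3 = 1: r = r^2 * 12 mod 29 = 28^2 * 12 = 1*12 = 12
  bit 4 = 1: r = r^2 * 12 mod 29 = 12^2 * 12 = 28*12 = 17
  -> s = B^a = 17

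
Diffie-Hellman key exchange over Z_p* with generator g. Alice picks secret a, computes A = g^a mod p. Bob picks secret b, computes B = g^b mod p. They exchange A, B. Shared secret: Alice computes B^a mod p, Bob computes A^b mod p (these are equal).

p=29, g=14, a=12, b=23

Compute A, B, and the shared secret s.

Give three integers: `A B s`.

A = 14^12 mod 29  (bits of 12 = 1100)
  bit 0 = 1: r = r^2 * 14 mod 29 = 1^2 * 14 = 1*14 = 14
  bit 1 = 1: r = r^2 * 14 mod 29 = 14^2 * 14 = 22*14 = 18
  bit 2 = 0: r = r^2 mod 29 = 18^2 = 5
  bit 3 = 0: r = r^2 mod 29 = 5^2 = 25
  -> A = 25
B = 14^23 mod 29  (bits of 23 = 10111)
  bit 0 = 1: r = r^2 * 14 mod 29 = 1^2 * 14 = 1*14 = 14
  bit 1 = 0: r = r^2 mod 29 = 14^2 = 22
  bit 2 = 1: r = r^2 * 14 mod 29 = 22^2 * 14 = 20*14 = 19
  bit 3 = 1: r = r^2 * 14 mod 29 = 19^2 * 14 = 13*14 = 8
  bit 4 = 1: r = r^2 * 14 mod 29 = 8^2 * 14 = 6*14 = 26
  -> B = 26
s = B^a = 26^12 mod 29  (bits of 12 = 1100)
  bit 0 = 1: r = r^2 * 26 mod 29 = 1^2 * 26 = 1*26 = 26
  bit 1 = 1: r = r^2 * 26 mod 29 = 26^2 * 26 = 9*26 = 2
  bit 2 = 0: r = r^2 mod 29 = 2^2 = 4
  bit 3 = 0: r = r^2 mod 29 = 4^2 = 16
  -> s = B^a = 16

Answer: 25 26 16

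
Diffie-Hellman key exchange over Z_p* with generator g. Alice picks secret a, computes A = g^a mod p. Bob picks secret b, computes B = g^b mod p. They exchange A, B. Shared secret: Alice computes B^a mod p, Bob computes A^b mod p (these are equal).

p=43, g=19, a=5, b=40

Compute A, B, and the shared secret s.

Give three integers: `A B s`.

A = 19^5 mod 43  (bits of 5 = 101)
  bit 0 = 1: r = r^2 * 19 mod 43 = 1^2 * 19 = 1*19 = 19
  bit 1 = 0: r = r^2 mod 43 = 19^2 = 17
  bit 2 = 1: r = r^2 * 19 mod 43 = 17^2 * 19 = 31*19 = 30
  -> A = 30
B = 19^40 mod 43  (bits of 40 = 101000)
  bit 0 = 1: r = r^2 * 19 mod 43 = 1^2 * 19 = 1*19 = 19
  bit 1 = 0: r = r^2 mod 43 = 19^2 = 17
  bit 2 = 1: r = r^2 * 19 mod 43 = 17^2 * 19 = 31*19 = 30
  bit 3 = 0: r = r^2 mod 43 = 30^2 = 40
  bit 4 = 0: r = r^2 mod 43 = 40^2 = 9
  bit 5 = 0: r = r^2 mod 43 = 9^2 = 38
  -> B = 38
s = B^a = 38^5 mod 43  (bits of 5 = 101)
  bit 0 = 1: r = r^2 * 38 mod 43 = 1^2 * 38 = 1*38 = 38
  bit 1 = 0: r = r^2 mod 43 = 38^2 = 25
  bit 2 = 1: r = r^2 * 38 mod 43 = 25^2 * 38 = 23*38 = 14
  -> s = B^a = 14

Answer: 30 38 14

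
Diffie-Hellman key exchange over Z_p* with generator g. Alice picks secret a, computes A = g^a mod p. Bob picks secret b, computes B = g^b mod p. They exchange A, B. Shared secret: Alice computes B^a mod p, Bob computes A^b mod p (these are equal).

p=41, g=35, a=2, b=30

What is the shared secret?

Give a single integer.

A = 35^2 mod 41  (bits of 2 = 10)
  bit 0 = 1: r = r^2 * 35 mod 41 = 1^2 * 35 = 1*35 = 35
  bit 1 = 0: r = r^2 mod 41 = 35^2 = 36
  -> A = 36
B = 35^30 mod 41  (bits of 30 = 11110)
  bit 0 = 1: r = r^2 * 35 mod 41 = 1^2 * 35 = 1*35 = 35
  bit 1 = 1: r = r^2 * 35 mod 41 = 35^2 * 35 = 36*35 = 30
  bit 2 = 1: r = r^2 * 35 mod 41 = 30^2 * 35 = 39*35 = 12
  bit 3 = 1: r = r^2 * 35 mod 41 = 12^2 * 35 = 21*35 = 38
  bit 4 = 0: r = r^2 mod 41 = 38^2 = 9
  -> B = 9
s = B^a = 9^2 mod 41  (bits of 2 = 10)
  bit 0 = 1: r = r^2 * 9 mod 41 = 1^2 * 9 = 1*9 = 9
  bit 1 = 0: r = r^2 mod 41 = 9^2 = 40
  -> s = B^a = 40

Answer: 40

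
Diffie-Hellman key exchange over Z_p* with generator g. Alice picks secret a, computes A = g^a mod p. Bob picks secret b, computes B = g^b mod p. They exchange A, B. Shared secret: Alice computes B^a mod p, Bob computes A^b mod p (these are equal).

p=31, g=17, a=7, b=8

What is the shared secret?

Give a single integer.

Answer: 9

Derivation:
A = 17^7 mod 31  (bits of 7 = 111)
  bit 0 = 1: r = r^2 * 17 mod 31 = 1^2 * 17 = 1*17 = 17
  bit 1 = 1: r = r^2 * 17 mod 31 = 17^2 * 17 = 10*17 = 15
  bit 2 = 1: r = r^2 * 17 mod 31 = 15^2 * 17 = 8*17 = 12
  -> A = 12
B = 17^8 mod 31  (bits of 8 = 1000)
  bit 0 = 1: r = r^2 * 17 mod 31 = 1^2 * 17 = 1*17 = 17
  bit 1 = 0: r = r^2 mod 31 = 17^2 = 10
  bit 2 = 0: r = r^2 mod 31 = 10^2 = 7
  bit 3 = 0: r = r^2 mod 31 = 7^2 = 18
  -> B = 18
s = B^a = 18^7 mod 31  (bits of 7 = 111)
  bit 0 = 1: r = r^2 * 18 mod 31 = 1^2 * 18 = 1*18 = 18
  bit 1 = 1: r = r^2 * 18 mod 31 = 18^2 * 18 = 14*18 = 4
  bit 2 = 1: r = r^2 * 18 mod 31 = 4^2 * 18 = 16*18 = 9
  -> s = B^a = 9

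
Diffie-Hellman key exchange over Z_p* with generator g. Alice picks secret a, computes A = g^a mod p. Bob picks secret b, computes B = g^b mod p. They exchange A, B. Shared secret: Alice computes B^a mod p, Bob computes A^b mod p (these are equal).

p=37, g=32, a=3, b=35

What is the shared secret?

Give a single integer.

A = 32^3 mod 37  (bits of 3 = 11)
  bit 0 = 1: r = r^2 * 32 mod 37 = 1^2 * 32 = 1*32 = 32
  bit 1 = 1: r = r^2 * 32 mod 37 = 32^2 * 32 = 25*32 = 23
  -> A = 23
B = 32^35 mod 37  (bits of 35 = 100011)
  bit 0 = 1: r = r^2 * 32 mod 37 = 1^2 * 32 = 1*32 = 32
  bit 1 = 0: r = r^2 mod 37 = 32^2 = 25
  bit 2 = 0: r = r^2 mod 37 = 25^2 = 33
  bit 3 = 0: r = r^2 mod 37 = 33^2 = 16
  bit 4 = 1: r = r^2 * 32 mod 37 = 16^2 * 32 = 34*32 = 15
  bit 5 = 1: r = r^2 * 32 mod 37 = 15^2 * 32 = 3*32 = 22
  -> B = 22
s = B^a = 22^3 mod 37  (bits of 3 = 11)
  bit 0 = 1: r = r^2 * 22 mod 37 = 1^2 * 22 = 1*22 = 22
  bit 1 = 1: r = r^2 * 22 mod 37 = 22^2 * 22 = 3*22 = 29
  -> s = B^a = 29

Answer: 29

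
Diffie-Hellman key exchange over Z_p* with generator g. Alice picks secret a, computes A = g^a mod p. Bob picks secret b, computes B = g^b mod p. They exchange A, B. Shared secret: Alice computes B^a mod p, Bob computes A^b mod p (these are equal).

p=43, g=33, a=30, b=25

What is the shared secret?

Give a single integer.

A = 33^30 mod 43  (bits of 30 = 11110)
  bit 0 = 1: r = r^2 * 33 mod 43 = 1^2 * 33 = 1*33 = 33
  bit 1 = 1: r = r^2 * 33 mod 43 = 33^2 * 33 = 14*33 = 32
  bit 2 = 1: r = r^2 * 33 mod 43 = 32^2 * 33 = 35*33 = 37
  bit 3 = 1: r = r^2 * 33 mod 43 = 37^2 * 33 = 36*33 = 27
  bit 4 = 0: r = r^2 mod 43 = 27^2 = 41
  -> A = 41
B = 33^25 mod 43  (bits of 25 = 11001)
  bit 0 = 1: r = r^2 * 33 mod 43 = 1^2 * 33 = 1*33 = 33
  bit 1 = 1: r = r^2 * 33 mod 43 = 33^2 * 33 = 14*33 = 32
  bit 2 = 0: r = r^2 mod 43 = 32^2 = 35
  bit 3 = 0: r = r^2 mod 43 = 35^2 = 21
  bit 4 = 1: r = r^2 * 33 mod 43 = 21^2 * 33 = 11*33 = 19
  -> B = 19
s = B^a = 19^30 mod 43  (bits of 30 = 11110)
  bit 0 = 1: r = r^2 * 19 mod 43 = 1^2 * 19 = 1*19 = 19
  bit 1 = 1: r = r^2 * 19 mod 43 = 19^2 * 19 = 17*19 = 22
  bit 2 = 1: r = r^2 * 19 mod 43 = 22^2 * 19 = 11*19 = 37
  bit 3 = 1: r = r^2 * 19 mod 43 = 37^2 * 19 = 36*19 = 39
  bit 4 = 0: r = r^2 mod 43 = 39^2 = 16
  -> s = B^a = 16

Answer: 16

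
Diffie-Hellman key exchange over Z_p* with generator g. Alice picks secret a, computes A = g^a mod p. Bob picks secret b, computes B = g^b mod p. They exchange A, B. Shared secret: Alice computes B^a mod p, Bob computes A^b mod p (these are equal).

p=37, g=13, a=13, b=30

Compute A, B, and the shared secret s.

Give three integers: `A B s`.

Answer: 19 27 27

Derivation:
A = 13^13 mod 37  (bits of 13 = 1101)
  bit 0 = 1: r = r^2 * 13 mod 37 = 1^2 * 13 = 1*13 = 13
  bit 1 = 1: r = r^2 * 13 mod 37 = 13^2 * 13 = 21*13 = 14
  bit 2 = 0: r = r^2 mod 37 = 14^2 = 11
  bit 3 = 1: r = r^2 * 13 mod 37 = 11^2 * 13 = 10*13 = 19
  -> A = 19
B = 13^30 mod 37  (bits of 30 = 11110)
  bit 0 = 1: r = r^2 * 13 mod 37 = 1^2 * 13 = 1*13 = 13
  bit 1 = 1: r = r^2 * 13 mod 37 = 13^2 * 13 = 21*13 = 14
  bit 2 = 1: r = r^2 * 13 mod 37 = 14^2 * 13 = 11*13 = 32
  bit 3 = 1: r = r^2 * 13 mod 37 = 32^2 * 13 = 25*13 = 29
  bit 4 = 0: r = r^2 mod 37 = 29^2 = 27
  -> B = 27
s = B^a = 27^13 mod 37  (bits of 13 = 1101)
  bit 0 = 1: r = r^2 * 27 mod 37 = 1^2 * 27 = 1*27 = 27
  bit 1 = 1: r = r^2 * 27 mod 37 = 27^2 * 27 = 26*27 = 36
  bit 2 = 0: r = r^2 mod 37 = 36^2 = 1
  bit 3 = 1: r = r^2 * 27 mod 37 = 1^2 * 27 = 1*27 = 27
  -> s = B^a = 27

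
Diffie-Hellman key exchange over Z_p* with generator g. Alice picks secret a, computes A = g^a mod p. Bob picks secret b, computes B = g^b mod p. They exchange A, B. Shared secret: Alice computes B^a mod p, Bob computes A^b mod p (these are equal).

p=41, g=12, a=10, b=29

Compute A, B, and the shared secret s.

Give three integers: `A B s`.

A = 12^10 mod 41  (bits of 10 = 1010)
  bit 0 = 1: r = r^2 * 12 mod 41 = 1^2 * 12 = 1*12 = 12
  bit 1 = 0: r = r^2 mod 41 = 12^2 = 21
  bit 2 = 1: r = r^2 * 12 mod 41 = 21^2 * 12 = 31*12 = 3
  bit 3 = 0: r = r^2 mod 41 = 3^2 = 9
  -> A = 9
B = 12^29 mod 41  (bits of 29 = 11101)
  bit 0 = 1: r = r^2 * 12 mod 41 = 1^2 * 12 = 1*12 = 12
  bit 1 = 1: r = r^2 * 12 mod 41 = 12^2 * 12 = 21*12 = 6
  bit 2 = 1: r = r^2 * 12 mod 41 = 6^2 * 12 = 36*12 = 22
  bit 3 = 0: r = r^2 mod 41 = 22^2 = 33
  bit 4 = 1: r = r^2 * 12 mod 41 = 33^2 * 12 = 23*12 = 30
  -> B = 30
s = B^a = 30^10 mod 41  (bits of 10 = 1010)
  bit 0 = 1: r = r^2 * 30 mod 41 = 1^2 * 30 = 1*30 = 30
  bit 1 = 0: r = r^2 mod 41 = 30^2 = 39
  bit 2 = 1: r = r^2 * 30 mod 41 = 39^2 * 30 = 4*30 = 38
  bit 3 = 0: r = r^2 mod 41 = 38^2 = 9
  -> s = B^a = 9

Answer: 9 30 9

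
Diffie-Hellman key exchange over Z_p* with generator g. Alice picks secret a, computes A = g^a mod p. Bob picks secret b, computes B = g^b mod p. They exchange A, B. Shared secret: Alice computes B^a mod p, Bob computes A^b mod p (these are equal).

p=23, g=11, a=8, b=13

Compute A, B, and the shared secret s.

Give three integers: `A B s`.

A = 11^8 mod 23  (bits of 8 = 1000)
  bit 0 = 1: r = r^2 * 11 mod 23 = 1^2 * 11 = 1*11 = 11
  bit 1 = 0: r = r^2 mod 23 = 11^2 = 6
  bit 2 = 0: r = r^2 mod 23 = 6^2 = 13
  bit 3 = 0: r = r^2 mod 23 = 13^2 = 8
  -> A = 8
B = 11^13 mod 23  (bits of 13 = 1101)
  bit 0 = 1: r = r^2 * 11 mod 23 = 1^2 * 11 = 1*11 = 11
  bit 1 = 1: r = r^2 * 11 mod 23 = 11^2 * 11 = 6*11 = 20
  bit 2 = 0: r = r^2 mod 23 = 20^2 = 9
  bit 3 = 1: r = r^2 * 11 mod 23 = 9^2 * 11 = 12*11 = 17
  -> B = 17
s = B^a = 17^8 mod 23  (bits of 8 = 1000)
  bit 0 = 1: r = r^2 * 17 mod 23 = 1^2 * 17 = 1*17 = 17
  bit 1 = 0: r = r^2 mod 23 = 17^2 = 13
  bit 2 = 0: r = r^2 mod 23 = 13^2 = 8
  bit 3 = 0: r = r^2 mod 23 = 8^2 = 18
  -> s = B^a = 18

Answer: 8 17 18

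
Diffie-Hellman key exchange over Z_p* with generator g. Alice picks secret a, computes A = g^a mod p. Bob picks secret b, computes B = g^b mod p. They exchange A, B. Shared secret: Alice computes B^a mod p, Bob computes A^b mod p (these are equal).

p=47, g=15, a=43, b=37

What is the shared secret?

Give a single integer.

Answer: 41

Derivation:
A = 15^43 mod 47  (bits of 43 = 101011)
  bit 0 = 1: r = r^2 * 15 mod 47 = 1^2 * 15 = 1*15 = 15
  bit 1 = 0: r = r^2 mod 47 = 15^2 = 37
  bit 2 = 1: r = r^2 * 15 mod 47 = 37^2 * 15 = 6*15 = 43
  bit 3 = 0: r = r^2 mod 47 = 43^2 = 16
  bit 4 = 1: r = r^2 * 15 mod 47 = 16^2 * 15 = 21*15 = 33
  bit 5 = 1: r = r^2 * 15 mod 47 = 33^2 * 15 = 8*15 = 26
  -> A = 26
B = 15^37 mod 47  (bits of 37 = 100101)
  bit 0 = 1: r = r^2 * 15 mod 47 = 1^2 * 15 = 1*15 = 15
  bit 1 = 0: r = r^2 mod 47 = 15^2 = 37
  bit 2 = 0: r = r^2 mod 47 = 37^2 = 6
  bit 3 = 1: r = r^2 * 15 mod 47 = 6^2 * 15 = 36*15 = 23
  bit 4 = 0: r = r^2 mod 47 = 23^2 = 12
  bit 5 = 1: r = r^2 * 15 mod 47 = 12^2 * 15 = 3*15 = 45
  -> B = 45
s = B^a = 45^43 mod 47  (bits of 43 = 101011)
  bit 0 = 1: r = r^2 * 45 mod 47 = 1^2 * 45 = 1*45 = 45
  bit 1 = 0: r = r^2 mod 47 = 45^2 = 4
  bit 2 = 1: r = r^2 * 45 mod 47 = 4^2 * 45 = 16*45 = 15
  bit 3 = 0: r = r^2 mod 47 = 15^2 = 37
  bit 4 = 1: r = r^2 * 45 mod 47 = 37^2 * 45 = 6*45 = 35
  bit 5 = 1: r = r^2 * 45 mod 47 = 35^2 * 45 = 3*45 = 41
  -> s = B^a = 41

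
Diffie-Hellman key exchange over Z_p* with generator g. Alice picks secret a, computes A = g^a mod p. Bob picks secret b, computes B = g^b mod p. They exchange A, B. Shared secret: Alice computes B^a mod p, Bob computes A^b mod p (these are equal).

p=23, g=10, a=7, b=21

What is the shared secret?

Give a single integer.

Answer: 5

Derivation:
A = 10^7 mod 23  (bits of 7 = 111)
  bit 0 = 1: r = r^2 * 10 mod 23 = 1^2 * 10 = 1*10 = 10
  bit 1 = 1: r = r^2 * 10 mod 23 = 10^2 * 10 = 8*10 = 11
  bit 2 = 1: r = r^2 * 10 mod 23 = 11^2 * 10 = 6*10 = 14
  -> A = 14
B = 10^21 mod 23  (bits of 21 = 10101)
  bit 0 = 1: r = r^2 * 10 mod 23 = 1^2 * 10 = 1*10 = 10
  bit 1 = 0: r = r^2 mod 23 = 10^2 = 8
  bit 2 = 1: r = r^2 * 10 mod 23 = 8^2 * 10 = 18*10 = 19
  bit 3 = 0: r = r^2 mod 23 = 19^2 = 16
  bit 4 = 1: r = r^2 * 10 mod 23 = 16^2 * 10 = 3*10 = 7
  -> B = 7
s = B^a = 7^7 mod 23  (bits of 7 = 111)
  bit 0 = 1: r = r^2 * 7 mod 23 = 1^2 * 7 = 1*7 = 7
  bit 1 = 1: r = r^2 * 7 mod 23 = 7^2 * 7 = 3*7 = 21
  bit 2 = 1: r = r^2 * 7 mod 23 = 21^2 * 7 = 4*7 = 5
  -> s = B^a = 5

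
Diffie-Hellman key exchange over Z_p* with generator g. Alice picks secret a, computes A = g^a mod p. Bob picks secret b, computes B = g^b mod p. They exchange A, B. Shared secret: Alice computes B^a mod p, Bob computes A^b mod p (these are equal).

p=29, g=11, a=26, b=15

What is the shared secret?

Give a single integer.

Answer: 6

Derivation:
A = 11^26 mod 29  (bits of 26 = 11010)
  bit 0 = 1: r = r^2 * 11 mod 29 = 1^2 * 11 = 1*11 = 11
  bit 1 = 1: r = r^2 * 11 mod 29 = 11^2 * 11 = 5*11 = 26
  bit 2 = 0: r = r^2 mod 29 = 26^2 = 9
  bit 3 = 1: r = r^2 * 11 mod 29 = 9^2 * 11 = 23*11 = 21
  bit 4 = 0: r = r^2 mod 29 = 21^2 = 6
  -> A = 6
B = 11^15 mod 29  (bits of 15 = 1111)
  bit 0 = 1: r = r^2 * 11 mod 29 = 1^2 * 11 = 1*11 = 11
  bit 1 = 1: r = r^2 * 11 mod 29 = 11^2 * 11 = 5*11 = 26
  bit 2 = 1: r = r^2 * 11 mod 29 = 26^2 * 11 = 9*11 = 12
  bit 3 = 1: r = r^2 * 11 mod 29 = 12^2 * 11 = 28*11 = 18
  -> B = 18
s = B^a = 18^26 mod 29  (bits of 26 = 11010)
  bit 0 = 1: r = r^2 * 18 mod 29 = 1^2 * 18 = 1*18 = 18
  bit 1 = 1: r = r^2 * 18 mod 29 = 18^2 * 18 = 5*18 = 3
  bit 2 = 0: r = r^2 mod 29 = 3^2 = 9
  bit 3 = 1: r = r^2 * 18 mod 29 = 9^2 * 18 = 23*18 = 8
  bit 4 = 0: r = r^2 mod 29 = 8^2 = 6
  -> s = B^a = 6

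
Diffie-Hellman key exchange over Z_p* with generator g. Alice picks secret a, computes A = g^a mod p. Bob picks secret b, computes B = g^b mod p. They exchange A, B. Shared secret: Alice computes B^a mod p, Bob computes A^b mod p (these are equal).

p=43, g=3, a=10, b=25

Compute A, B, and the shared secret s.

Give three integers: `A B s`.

Answer: 10 5 24

Derivation:
A = 3^10 mod 43  (bits of 10 = 1010)
  bit 0 = 1: r = r^2 * 3 mod 43 = 1^2 * 3 = 1*3 = 3
  bit 1 = 0: r = r^2 mod 43 = 3^2 = 9
  bit 2 = 1: r = r^2 * 3 mod 43 = 9^2 * 3 = 38*3 = 28
  bit 3 = 0: r = r^2 mod 43 = 28^2 = 10
  -> A = 10
B = 3^25 mod 43  (bits of 25 = 11001)
  bit 0 = 1: r = r^2 * 3 mod 43 = 1^2 * 3 = 1*3 = 3
  bit 1 = 1: r = r^2 * 3 mod 43 = 3^2 * 3 = 9*3 = 27
  bit 2 = 0: r = r^2 mod 43 = 27^2 = 41
  bit 3 = 0: r = r^2 mod 43 = 41^2 = 4
  bit 4 = 1: r = r^2 * 3 mod 43 = 4^2 * 3 = 16*3 = 5
  -> B = 5
s = B^a = 5^10 mod 43  (bits of 10 = 1010)
  bit 0 = 1: r = r^2 * 5 mod 43 = 1^2 * 5 = 1*5 = 5
  bit 1 = 0: r = r^2 mod 43 = 5^2 = 25
  bit 2 = 1: r = r^2 * 5 mod 43 = 25^2 * 5 = 23*5 = 29
  bit 3 = 0: r = r^2 mod 43 = 29^2 = 24
  -> s = B^a = 24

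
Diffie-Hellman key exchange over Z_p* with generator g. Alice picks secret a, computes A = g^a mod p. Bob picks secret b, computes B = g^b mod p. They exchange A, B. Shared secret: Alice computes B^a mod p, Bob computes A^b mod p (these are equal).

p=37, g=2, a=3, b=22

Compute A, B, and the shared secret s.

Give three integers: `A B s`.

A = 2^3 mod 37  (bits of 3 = 11)
  bit 0 = 1: r = r^2 * 2 mod 37 = 1^2 * 2 = 1*2 = 2
  bit 1 = 1: r = r^2 * 2 mod 37 = 2^2 * 2 = 4*2 = 8
  -> A = 8
B = 2^22 mod 37  (bits of 22 = 10110)
  bit 0 = 1: r = r^2 * 2 mod 37 = 1^2 * 2 = 1*2 = 2
  bit 1 = 0: r = r^2 mod 37 = 2^2 = 4
  bit 2 = 1: r = r^2 * 2 mod 37 = 4^2 * 2 = 16*2 = 32
  bit 3 = 1: r = r^2 * 2 mod 37 = 32^2 * 2 = 25*2 = 13
  bit 4 = 0: r = r^2 mod 37 = 13^2 = 21
  -> B = 21
s = B^a = 21^3 mod 37  (bits of 3 = 11)
  bit 0 = 1: r = r^2 * 21 mod 37 = 1^2 * 21 = 1*21 = 21
  bit 1 = 1: r = r^2 * 21 mod 37 = 21^2 * 21 = 34*21 = 11
  -> s = B^a = 11

Answer: 8 21 11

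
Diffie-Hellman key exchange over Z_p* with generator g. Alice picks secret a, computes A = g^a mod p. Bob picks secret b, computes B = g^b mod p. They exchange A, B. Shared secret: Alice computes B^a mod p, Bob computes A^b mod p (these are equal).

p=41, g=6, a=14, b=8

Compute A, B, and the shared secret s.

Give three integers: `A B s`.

Answer: 21 10 37

Derivation:
A = 6^14 mod 41  (bits of 14 = 1110)
  bit 0 = 1: r = r^2 * 6 mod 41 = 1^2 * 6 = 1*6 = 6
  bit 1 = 1: r = r^2 * 6 mod 41 = 6^2 * 6 = 36*6 = 11
  bit 2 = 1: r = r^2 * 6 mod 41 = 11^2 * 6 = 39*6 = 29
  bit 3 = 0: r = r^2 mod 41 = 29^2 = 21
  -> A = 21
B = 6^8 mod 41  (bits of 8 = 1000)
  bit 0 = 1: r = r^2 * 6 mod 41 = 1^2 * 6 = 1*6 = 6
  bit 1 = 0: r = r^2 mod 41 = 6^2 = 36
  bit 2 = 0: r = r^2 mod 41 = 36^2 = 25
  bit 3 = 0: r = r^2 mod 41 = 25^2 = 10
  -> B = 10
s = B^a = 10^14 mod 41  (bits of 14 = 1110)
  bit 0 = 1: r = r^2 * 10 mod 41 = 1^2 * 10 = 1*10 = 10
  bit 1 = 1: r = r^2 * 10 mod 41 = 10^2 * 10 = 18*10 = 16
  bit 2 = 1: r = r^2 * 10 mod 41 = 16^2 * 10 = 10*10 = 18
  bit 3 = 0: r = r^2 mod 41 = 18^2 = 37
  -> s = B^a = 37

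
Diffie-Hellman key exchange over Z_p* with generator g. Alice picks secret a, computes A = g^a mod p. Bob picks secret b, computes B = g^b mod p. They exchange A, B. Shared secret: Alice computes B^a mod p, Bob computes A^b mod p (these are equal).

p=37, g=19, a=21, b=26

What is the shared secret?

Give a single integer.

Answer: 11

Derivation:
A = 19^21 mod 37  (bits of 21 = 10101)
  bit 0 = 1: r = r^2 * 19 mod 37 = 1^2 * 19 = 1*19 = 19
  bit 1 = 0: r = r^2 mod 37 = 19^2 = 28
  bit 2 = 1: r = r^2 * 19 mod 37 = 28^2 * 19 = 7*19 = 22
  bit 3 = 0: r = r^2 mod 37 = 22^2 = 3
  bit 4 = 1: r = r^2 * 19 mod 37 = 3^2 * 19 = 9*19 = 23
  -> A = 23
B = 19^26 mod 37  (bits of 26 = 11010)
  bit 0 = 1: r = r^2 * 19 mod 37 = 1^2 * 19 = 1*19 = 19
  bit 1 = 1: r = r^2 * 19 mod 37 = 19^2 * 19 = 28*19 = 14
  bit 2 = 0: r = r^2 mod 37 = 14^2 = 11
  bit 3 = 1: r = r^2 * 19 mod 37 = 11^2 * 19 = 10*19 = 5
  bit 4 = 0: r = r^2 mod 37 = 5^2 = 25
  -> B = 25
s = B^a = 25^21 mod 37  (bits of 21 = 10101)
  bit 0 = 1: r = r^2 * 25 mod 37 = 1^2 * 25 = 1*25 = 25
  bit 1 = 0: r = r^2 mod 37 = 25^2 = 33
  bit 2 = 1: r = r^2 * 25 mod 37 = 33^2 * 25 = 16*25 = 30
  bit 3 = 0: r = r^2 mod 37 = 30^2 = 12
  bit 4 = 1: r = r^2 * 25 mod 37 = 12^2 * 25 = 33*25 = 11
  -> s = B^a = 11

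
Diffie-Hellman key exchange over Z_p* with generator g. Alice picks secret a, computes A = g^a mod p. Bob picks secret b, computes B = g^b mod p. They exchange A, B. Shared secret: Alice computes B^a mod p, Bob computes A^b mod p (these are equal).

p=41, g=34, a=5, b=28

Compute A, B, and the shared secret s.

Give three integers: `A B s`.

Answer: 3 4 40

Derivation:
A = 34^5 mod 41  (bits of 5 = 101)
  bit 0 = 1: r = r^2 * 34 mod 41 = 1^2 * 34 = 1*34 = 34
  bit 1 = 0: r = r^2 mod 41 = 34^2 = 8
  bit 2 = 1: r = r^2 * 34 mod 41 = 8^2 * 34 = 23*34 = 3
  -> A = 3
B = 34^28 mod 41  (bits of 28 = 11100)
  bit 0 = 1: r = r^2 * 34 mod 41 = 1^2 * 34 = 1*34 = 34
  bit 1 = 1: r = r^2 * 34 mod 41 = 34^2 * 34 = 8*34 = 26
  bit 2 = 1: r = r^2 * 34 mod 41 = 26^2 * 34 = 20*34 = 24
  bit 3 = 0: r = r^2 mod 41 = 24^2 = 2
  bit 4 = 0: r = r^2 mod 41 = 2^2 = 4
  -> B = 4
s = B^a = 4^5 mod 41  (bits of 5 = 101)
  bit 0 = 1: r = r^2 * 4 mod 41 = 1^2 * 4 = 1*4 = 4
  bit 1 = 0: r = r^2 mod 41 = 4^2 = 16
  bit 2 = 1: r = r^2 * 4 mod 41 = 16^2 * 4 = 10*4 = 40
  -> s = B^a = 40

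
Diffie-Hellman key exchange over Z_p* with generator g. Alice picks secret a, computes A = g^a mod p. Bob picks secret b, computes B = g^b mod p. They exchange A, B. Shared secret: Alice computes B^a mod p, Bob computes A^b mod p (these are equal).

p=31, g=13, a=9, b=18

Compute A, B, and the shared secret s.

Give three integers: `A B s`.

Answer: 29 4 8

Derivation:
A = 13^9 mod 31  (bits of 9 = 1001)
  bit 0 = 1: r = r^2 * 13 mod 31 = 1^2 * 13 = 1*13 = 13
  bit 1 = 0: r = r^2 mod 31 = 13^2 = 14
  bit 2 = 0: r = r^2 mod 31 = 14^2 = 10
  bit 3 = 1: r = r^2 * 13 mod 31 = 10^2 * 13 = 7*13 = 29
  -> A = 29
B = 13^18 mod 31  (bits of 18 = 10010)
  bit 0 = 1: r = r^2 * 13 mod 31 = 1^2 * 13 = 1*13 = 13
  bit 1 = 0: r = r^2 mod 31 = 13^2 = 14
  bit 2 = 0: r = r^2 mod 31 = 14^2 = 10
  bit 3 = 1: r = r^2 * 13 mod 31 = 10^2 * 13 = 7*13 = 29
  bit 4 = 0: r = r^2 mod 31 = 29^2 = 4
  -> B = 4
s = B^a = 4^9 mod 31  (bits of 9 = 1001)
  bit 0 = 1: r = r^2 * 4 mod 31 = 1^2 * 4 = 1*4 = 4
  bit 1 = 0: r = r^2 mod 31 = 4^2 = 16
  bit 2 = 0: r = r^2 mod 31 = 16^2 = 8
  bit 3 = 1: r = r^2 * 4 mod 31 = 8^2 * 4 = 2*4 = 8
  -> s = B^a = 8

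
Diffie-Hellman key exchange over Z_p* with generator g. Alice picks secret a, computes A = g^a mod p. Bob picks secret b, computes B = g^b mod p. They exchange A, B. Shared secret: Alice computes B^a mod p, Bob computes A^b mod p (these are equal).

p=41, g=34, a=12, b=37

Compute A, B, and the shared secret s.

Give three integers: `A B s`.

Answer: 31 30 23

Derivation:
A = 34^12 mod 41  (bits of 12 = 1100)
  bit 0 = 1: r = r^2 * 34 mod 41 = 1^2 * 34 = 1*34 = 34
  bit 1 = 1: r = r^2 * 34 mod 41 = 34^2 * 34 = 8*34 = 26
  bit 2 = 0: r = r^2 mod 41 = 26^2 = 20
  bit 3 = 0: r = r^2 mod 41 = 20^2 = 31
  -> A = 31
B = 34^37 mod 41  (bits of 37 = 100101)
  bit 0 = 1: r = r^2 * 34 mod 41 = 1^2 * 34 = 1*34 = 34
  bit 1 = 0: r = r^2 mod 41 = 34^2 = 8
  bit 2 = 0: r = r^2 mod 41 = 8^2 = 23
  bit 3 = 1: r = r^2 * 34 mod 41 = 23^2 * 34 = 37*34 = 28
  bit 4 = 0: r = r^2 mod 41 = 28^2 = 5
  bit 5 = 1: r = r^2 * 34 mod 41 = 5^2 * 34 = 25*34 = 30
  -> B = 30
s = B^a = 30^12 mod 41  (bits of 12 = 1100)
  bit 0 = 1: r = r^2 * 30 mod 41 = 1^2 * 30 = 1*30 = 30
  bit 1 = 1: r = r^2 * 30 mod 41 = 30^2 * 30 = 39*30 = 22
  bit 2 = 0: r = r^2 mod 41 = 22^2 = 33
  bit 3 = 0: r = r^2 mod 41 = 33^2 = 23
  -> s = B^a = 23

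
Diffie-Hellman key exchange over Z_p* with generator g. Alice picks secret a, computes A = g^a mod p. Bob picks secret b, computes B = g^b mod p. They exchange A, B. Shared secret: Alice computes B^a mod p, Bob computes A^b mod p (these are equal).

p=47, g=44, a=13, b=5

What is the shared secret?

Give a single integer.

Answer: 29

Derivation:
A = 44^13 mod 47  (bits of 13 = 1101)
  bit 0 = 1: r = r^2 * 44 mod 47 = 1^2 * 44 = 1*44 = 44
  bit 1 = 1: r = r^2 * 44 mod 47 = 44^2 * 44 = 9*44 = 20
  bit 2 = 0: r = r^2 mod 47 = 20^2 = 24
  bit 3 = 1: r = r^2 * 44 mod 47 = 24^2 * 44 = 12*44 = 11
  -> A = 11
B = 44^5 mod 47  (bits of 5 = 101)
  bit 0 = 1: r = r^2 * 44 mod 47 = 1^2 * 44 = 1*44 = 44
  bit 1 = 0: r = r^2 mod 47 = 44^2 = 9
  bit 2 = 1: r = r^2 * 44 mod 47 = 9^2 * 44 = 34*44 = 39
  -> B = 39
s = B^a = 39^13 mod 47  (bits of 13 = 1101)
  bit 0 = 1: r = r^2 * 39 mod 47 = 1^2 * 39 = 1*39 = 39
  bit 1 = 1: r = r^2 * 39 mod 47 = 39^2 * 39 = 17*39 = 5
  bit 2 = 0: r = r^2 mod 47 = 5^2 = 25
  bit 3 = 1: r = r^2 * 39 mod 47 = 25^2 * 39 = 14*39 = 29
  -> s = B^a = 29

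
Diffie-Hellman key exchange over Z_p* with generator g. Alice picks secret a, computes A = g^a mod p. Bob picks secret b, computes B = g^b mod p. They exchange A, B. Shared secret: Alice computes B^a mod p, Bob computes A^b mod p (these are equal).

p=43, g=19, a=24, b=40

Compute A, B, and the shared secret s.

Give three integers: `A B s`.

Answer: 21 38 4

Derivation:
A = 19^24 mod 43  (bits of 24 = 11000)
  bit 0 = 1: r = r^2 * 19 mod 43 = 1^2 * 19 = 1*19 = 19
  bit 1 = 1: r = r^2 * 19 mod 43 = 19^2 * 19 = 17*19 = 22
  bit 2 = 0: r = r^2 mod 43 = 22^2 = 11
  bit 3 = 0: r = r^2 mod 43 = 11^2 = 35
  bit 4 = 0: r = r^2 mod 43 = 35^2 = 21
  -> A = 21
B = 19^40 mod 43  (bits of 40 = 101000)
  bit 0 = 1: r = r^2 * 19 mod 43 = 1^2 * 19 = 1*19 = 19
  bit 1 = 0: r = r^2 mod 43 = 19^2 = 17
  bit 2 = 1: r = r^2 * 19 mod 43 = 17^2 * 19 = 31*19 = 30
  bit 3 = 0: r = r^2 mod 43 = 30^2 = 40
  bit 4 = 0: r = r^2 mod 43 = 40^2 = 9
  bit 5 = 0: r = r^2 mod 43 = 9^2 = 38
  -> B = 38
s = B^a = 38^24 mod 43  (bits of 24 = 11000)
  bit 0 = 1: r = r^2 * 38 mod 43 = 1^2 * 38 = 1*38 = 38
  bit 1 = 1: r = r^2 * 38 mod 43 = 38^2 * 38 = 25*38 = 4
  bit 2 = 0: r = r^2 mod 43 = 4^2 = 16
  bit 3 = 0: r = r^2 mod 43 = 16^2 = 41
  bit 4 = 0: r = r^2 mod 43 = 41^2 = 4
  -> s = B^a = 4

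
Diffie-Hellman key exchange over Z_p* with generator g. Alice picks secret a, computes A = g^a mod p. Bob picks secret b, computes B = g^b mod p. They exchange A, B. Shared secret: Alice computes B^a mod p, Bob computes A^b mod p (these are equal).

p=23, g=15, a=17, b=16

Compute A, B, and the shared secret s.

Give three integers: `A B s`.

Answer: 10 16 4

Derivation:
A = 15^17 mod 23  (bits of 17 = 10001)
  bit 0 = 1: r = r^2 * 15 mod 23 = 1^2 * 15 = 1*15 = 15
  bit 1 = 0: r = r^2 mod 23 = 15^2 = 18
  bit 2 = 0: r = r^2 mod 23 = 18^2 = 2
  bit 3 = 0: r = r^2 mod 23 = 2^2 = 4
  bit 4 = 1: r = r^2 * 15 mod 23 = 4^2 * 15 = 16*15 = 10
  -> A = 10
B = 15^16 mod 23  (bits of 16 = 10000)
  bit 0 = 1: r = r^2 * 15 mod 23 = 1^2 * 15 = 1*15 = 15
  bit 1 = 0: r = r^2 mod 23 = 15^2 = 18
  bit 2 = 0: r = r^2 mod 23 = 18^2 = 2
  bit 3 = 0: r = r^2 mod 23 = 2^2 = 4
  bit 4 = 0: r = r^2 mod 23 = 4^2 = 16
  -> B = 16
s = B^a = 16^17 mod 23  (bits of 17 = 10001)
  bit 0 = 1: r = r^2 * 16 mod 23 = 1^2 * 16 = 1*16 = 16
  bit 1 = 0: r = r^2 mod 23 = 16^2 = 3
  bit 2 = 0: r = r^2 mod 23 = 3^2 = 9
  bit 3 = 0: r = r^2 mod 23 = 9^2 = 12
  bit 4 = 1: r = r^2 * 16 mod 23 = 12^2 * 16 = 6*16 = 4
  -> s = B^a = 4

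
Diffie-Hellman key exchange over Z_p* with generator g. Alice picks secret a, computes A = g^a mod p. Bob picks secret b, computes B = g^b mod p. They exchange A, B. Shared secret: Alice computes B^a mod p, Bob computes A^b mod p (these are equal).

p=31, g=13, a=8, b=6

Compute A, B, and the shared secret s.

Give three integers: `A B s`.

Answer: 7 16 4

Derivation:
A = 13^8 mod 31  (bits of 8 = 1000)
  bit 0 = 1: r = r^2 * 13 mod 31 = 1^2 * 13 = 1*13 = 13
  bit 1 = 0: r = r^2 mod 31 = 13^2 = 14
  bit 2 = 0: r = r^2 mod 31 = 14^2 = 10
  bit 3 = 0: r = r^2 mod 31 = 10^2 = 7
  -> A = 7
B = 13^6 mod 31  (bits of 6 = 110)
  bit 0 = 1: r = r^2 * 13 mod 31 = 1^2 * 13 = 1*13 = 13
  bit 1 = 1: r = r^2 * 13 mod 31 = 13^2 * 13 = 14*13 = 27
  bit 2 = 0: r = r^2 mod 31 = 27^2 = 16
  -> B = 16
s = B^a = 16^8 mod 31  (bits of 8 = 1000)
  bit 0 = 1: r = r^2 * 16 mod 31 = 1^2 * 16 = 1*16 = 16
  bit 1 = 0: r = r^2 mod 31 = 16^2 = 8
  bit 2 = 0: r = r^2 mod 31 = 8^2 = 2
  bit 3 = 0: r = r^2 mod 31 = 2^2 = 4
  -> s = B^a = 4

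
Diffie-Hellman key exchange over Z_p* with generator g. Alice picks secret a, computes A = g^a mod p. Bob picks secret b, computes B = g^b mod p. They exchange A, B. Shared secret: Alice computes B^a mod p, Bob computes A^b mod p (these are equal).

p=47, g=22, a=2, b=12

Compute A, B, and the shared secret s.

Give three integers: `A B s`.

Answer: 14 42 25

Derivation:
A = 22^2 mod 47  (bits of 2 = 10)
  bit 0 = 1: r = r^2 * 22 mod 47 = 1^2 * 22 = 1*22 = 22
  bit 1 = 0: r = r^2 mod 47 = 22^2 = 14
  -> A = 14
B = 22^12 mod 47  (bits of 12 = 1100)
  bit 0 = 1: r = r^2 * 22 mod 47 = 1^2 * 22 = 1*22 = 22
  bit 1 = 1: r = r^2 * 22 mod 47 = 22^2 * 22 = 14*22 = 26
  bit 2 = 0: r = r^2 mod 47 = 26^2 = 18
  bit 3 = 0: r = r^2 mod 47 = 18^2 = 42
  -> B = 42
s = B^a = 42^2 mod 47  (bits of 2 = 10)
  bit 0 = 1: r = r^2 * 42 mod 47 = 1^2 * 42 = 1*42 = 42
  bit 1 = 0: r = r^2 mod 47 = 42^2 = 25
  -> s = B^a = 25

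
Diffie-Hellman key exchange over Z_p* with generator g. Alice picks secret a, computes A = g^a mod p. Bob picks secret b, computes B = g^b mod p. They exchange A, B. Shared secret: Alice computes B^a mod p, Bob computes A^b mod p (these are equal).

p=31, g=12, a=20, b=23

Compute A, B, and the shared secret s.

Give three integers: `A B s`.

Answer: 5 22 25

Derivation:
A = 12^20 mod 31  (bits of 20 = 10100)
  bit 0 = 1: r = r^2 * 12 mod 31 = 1^2 * 12 = 1*12 = 12
  bit 1 = 0: r = r^2 mod 31 = 12^2 = 20
  bit 2 = 1: r = r^2 * 12 mod 31 = 20^2 * 12 = 28*12 = 26
  bit 3 = 0: r = r^2 mod 31 = 26^2 = 25
  bit 4 = 0: r = r^2 mod 31 = 25^2 = 5
  -> A = 5
B = 12^23 mod 31  (bits of 23 = 10111)
  bit 0 = 1: r = r^2 * 12 mod 31 = 1^2 * 12 = 1*12 = 12
  bit 1 = 0: r = r^2 mod 31 = 12^2 = 20
  bit 2 = 1: r = r^2 * 12 mod 31 = 20^2 * 12 = 28*12 = 26
  bit 3 = 1: r = r^2 * 12 mod 31 = 26^2 * 12 = 25*12 = 21
  bit 4 = 1: r = r^2 * 12 mod 31 = 21^2 * 12 = 7*12 = 22
  -> B = 22
s = B^a = 22^20 mod 31  (bits of 20 = 10100)
  bit 0 = 1: r = r^2 * 22 mod 31 = 1^2 * 22 = 1*22 = 22
  bit 1 = 0: r = r^2 mod 31 = 22^2 = 19
  bit 2 = 1: r = r^2 * 22 mod 31 = 19^2 * 22 = 20*22 = 6
  bit 3 = 0: r = r^2 mod 31 = 6^2 = 5
  bit 4 = 0: r = r^2 mod 31 = 5^2 = 25
  -> s = B^a = 25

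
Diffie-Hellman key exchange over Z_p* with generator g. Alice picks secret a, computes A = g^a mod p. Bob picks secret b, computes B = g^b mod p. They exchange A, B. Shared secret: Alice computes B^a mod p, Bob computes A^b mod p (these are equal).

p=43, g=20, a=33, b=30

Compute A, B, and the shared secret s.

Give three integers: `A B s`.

Answer: 27 35 41

Derivation:
A = 20^33 mod 43  (bits of 33 = 100001)
  bit 0 = 1: r = r^2 * 20 mod 43 = 1^2 * 20 = 1*20 = 20
  bit 1 = 0: r = r^2 mod 43 = 20^2 = 13
  bit 2 = 0: r = r^2 mod 43 = 13^2 = 40
  bit 3 = 0: r = r^2 mod 43 = 40^2 = 9
  bit 4 = 0: r = r^2 mod 43 = 9^2 = 38
  bit 5 = 1: r = r^2 * 20 mod 43 = 38^2 * 20 = 25*20 = 27
  -> A = 27
B = 20^30 mod 43  (bits of 30 = 11110)
  bit 0 = 1: r = r^2 * 20 mod 43 = 1^2 * 20 = 1*20 = 20
  bit 1 = 1: r = r^2 * 20 mod 43 = 20^2 * 20 = 13*20 = 2
  bit 2 = 1: r = r^2 * 20 mod 43 = 2^2 * 20 = 4*20 = 37
  bit 3 = 1: r = r^2 * 20 mod 43 = 37^2 * 20 = 36*20 = 32
  bit 4 = 0: r = r^2 mod 43 = 32^2 = 35
  -> B = 35
s = B^a = 35^33 mod 43  (bits of 33 = 100001)
  bit 0 = 1: r = r^2 * 35 mod 43 = 1^2 * 35 = 1*35 = 35
  bit 1 = 0: r = r^2 mod 43 = 35^2 = 21
  bit 2 = 0: r = r^2 mod 43 = 21^2 = 11
  bit 3 = 0: r = r^2 mod 43 = 11^2 = 35
  bit 4 = 0: r = r^2 mod 43 = 35^2 = 21
  bit 5 = 1: r = r^2 * 35 mod 43 = 21^2 * 35 = 11*35 = 41
  -> s = B^a = 41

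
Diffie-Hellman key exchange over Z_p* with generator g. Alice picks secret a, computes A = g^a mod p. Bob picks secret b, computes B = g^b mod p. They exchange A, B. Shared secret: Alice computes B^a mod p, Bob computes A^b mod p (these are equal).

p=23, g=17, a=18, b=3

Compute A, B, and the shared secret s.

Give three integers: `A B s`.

A = 17^18 mod 23  (bits of 18 = 10010)
  bit 0 = 1: r = r^2 * 17 mod 23 = 1^2 * 17 = 1*17 = 17
  bit 1 = 0: r = r^2 mod 23 = 17^2 = 13
  bit 2 = 0: r = r^2 mod 23 = 13^2 = 8
  bit 3 = 1: r = r^2 * 17 mod 23 = 8^2 * 17 = 18*17 = 7
  bit 4 = 0: r = r^2 mod 23 = 7^2 = 3
  -> A = 3
B = 17^3 mod 23  (bits of 3 = 11)
  bit 0 = 1: r = r^2 * 17 mod 23 = 1^2 * 17 = 1*17 = 17
  bit 1 = 1: r = r^2 * 17 mod 23 = 17^2 * 17 = 13*17 = 14
  -> B = 14
s = B^a = 14^18 mod 23  (bits of 18 = 10010)
  bit 0 = 1: r = r^2 * 14 mod 23 = 1^2 * 14 = 1*14 = 14
  bit 1 = 0: r = r^2 mod 23 = 14^2 = 12
  bit 2 = 0: r = r^2 mod 23 = 12^2 = 6
  bit 3 = 1: r = r^2 * 14 mod 23 = 6^2 * 14 = 13*14 = 21
  bit 4 = 0: r = r^2 mod 23 = 21^2 = 4
  -> s = B^a = 4

Answer: 3 14 4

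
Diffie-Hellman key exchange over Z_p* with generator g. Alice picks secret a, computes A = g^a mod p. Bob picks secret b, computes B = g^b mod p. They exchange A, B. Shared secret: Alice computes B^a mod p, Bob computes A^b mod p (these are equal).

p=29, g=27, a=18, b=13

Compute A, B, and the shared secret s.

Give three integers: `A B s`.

Answer: 13 15 9

Derivation:
A = 27^18 mod 29  (bits of 18 = 10010)
  bit 0 = 1: r = r^2 * 27 mod 29 = 1^2 * 27 = 1*27 = 27
  bit 1 = 0: r = r^2 mod 29 = 27^2 = 4
  bit 2 = 0: r = r^2 mod 29 = 4^2 = 16
  bit 3 = 1: r = r^2 * 27 mod 29 = 16^2 * 27 = 24*27 = 10
  bit 4 = 0: r = r^2 mod 29 = 10^2 = 13
  -> A = 13
B = 27^13 mod 29  (bits of 13 = 1101)
  bit 0 = 1: r = r^2 * 27 mod 29 = 1^2 * 27 = 1*27 = 27
  bit 1 = 1: r = r^2 * 27 mod 29 = 27^2 * 27 = 4*27 = 21
  bit 2 = 0: r = r^2 mod 29 = 21^2 = 6
  bit 3 = 1: r = r^2 * 27 mod 29 = 6^2 * 27 = 7*27 = 15
  -> B = 15
s = B^a = 15^18 mod 29  (bits of 18 = 10010)
  bit 0 = 1: r = r^2 * 15 mod 29 = 1^2 * 15 = 1*15 = 15
  bit 1 = 0: r = r^2 mod 29 = 15^2 = 22
  bit 2 = 0: r = r^2 mod 29 = 22^2 = 20
  bit 3 = 1: r = r^2 * 15 mod 29 = 20^2 * 15 = 23*15 = 26
  bit 4 = 0: r = r^2 mod 29 = 26^2 = 9
  -> s = B^a = 9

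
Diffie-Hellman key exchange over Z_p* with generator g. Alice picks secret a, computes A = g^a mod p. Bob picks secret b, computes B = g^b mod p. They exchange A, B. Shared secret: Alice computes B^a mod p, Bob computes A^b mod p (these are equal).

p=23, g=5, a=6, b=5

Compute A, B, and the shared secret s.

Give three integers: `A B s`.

A = 5^6 mod 23  (bits of 6 = 110)
  bit 0 = 1: r = r^2 * 5 mod 23 = 1^2 * 5 = 1*5 = 5
  bit 1 = 1: r = r^2 * 5 mod 23 = 5^2 * 5 = 2*5 = 10
  bit 2 = 0: r = r^2 mod 23 = 10^2 = 8
  -> A = 8
B = 5^5 mod 23  (bits of 5 = 101)
  bit 0 = 1: r = r^2 * 5 mod 23 = 1^2 * 5 = 1*5 = 5
  bit 1 = 0: r = r^2 mod 23 = 5^2 = 2
  bit 2 = 1: r = r^2 * 5 mod 23 = 2^2 * 5 = 4*5 = 20
  -> B = 20
s = B^a = 20^6 mod 23  (bits of 6 = 110)
  bit 0 = 1: r = r^2 * 20 mod 23 = 1^2 * 20 = 1*20 = 20
  bit 1 = 1: r = r^2 * 20 mod 23 = 20^2 * 20 = 9*20 = 19
  bit 2 = 0: r = r^2 mod 23 = 19^2 = 16
  -> s = B^a = 16

Answer: 8 20 16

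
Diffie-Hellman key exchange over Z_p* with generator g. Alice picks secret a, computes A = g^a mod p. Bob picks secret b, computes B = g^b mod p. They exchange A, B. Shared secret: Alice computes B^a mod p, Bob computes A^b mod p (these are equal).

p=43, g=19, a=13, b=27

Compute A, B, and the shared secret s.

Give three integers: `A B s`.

A = 19^13 mod 43  (bits of 13 = 1101)
  bit 0 = 1: r = r^2 * 19 mod 43 = 1^2 * 19 = 1*19 = 19
  bit 1 = 1: r = r^2 * 19 mod 43 = 19^2 * 19 = 17*19 = 22
  bit 2 = 0: r = r^2 mod 43 = 22^2 = 11
  bit 3 = 1: r = r^2 * 19 mod 43 = 11^2 * 19 = 35*19 = 20
  -> A = 20
B = 19^27 mod 43  (bits of 27 = 11011)
  bit 0 = 1: r = r^2 * 19 mod 43 = 1^2 * 19 = 1*19 = 19
  bit 1 = 1: r = r^2 * 19 mod 43 = 19^2 * 19 = 17*19 = 22
  bit 2 = 0: r = r^2 mod 43 = 22^2 = 11
  bit 3 = 1: r = r^2 * 19 mod 43 = 11^2 * 19 = 35*19 = 20
  bit 4 = 1: r = r^2 * 19 mod 43 = 20^2 * 19 = 13*19 = 32
  -> B = 32
s = B^a = 32^13 mod 43  (bits of 13 = 1101)
  bit 0 = 1: r = r^2 * 32 mod 43 = 1^2 * 32 = 1*32 = 32
  bit 1 = 1: r = r^2 * 32 mod 43 = 32^2 * 32 = 35*32 = 2
  bit 2 = 0: r = r^2 mod 43 = 2^2 = 4
  bit 3 = 1: r = r^2 * 32 mod 43 = 4^2 * 32 = 16*32 = 39
  -> s = B^a = 39

Answer: 20 32 39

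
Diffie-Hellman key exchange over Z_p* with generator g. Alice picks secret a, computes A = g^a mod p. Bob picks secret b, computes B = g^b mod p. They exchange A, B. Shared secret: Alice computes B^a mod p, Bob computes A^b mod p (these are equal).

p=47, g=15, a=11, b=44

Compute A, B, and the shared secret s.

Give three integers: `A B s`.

A = 15^11 mod 47  (bits of 11 = 1011)
  bit 0 = 1: r = r^2 * 15 mod 47 = 1^2 * 15 = 1*15 = 15
  bit 1 = 0: r = r^2 mod 47 = 15^2 = 37
  bit 2 = 1: r = r^2 * 15 mod 47 = 37^2 * 15 = 6*15 = 43
  bit 3 = 1: r = r^2 * 15 mod 47 = 43^2 * 15 = 16*15 = 5
  -> A = 5
B = 15^44 mod 47  (bits of 44 = 101100)
  bit 0 = 1: r = r^2 * 15 mod 47 = 1^2 * 15 = 1*15 = 15
  bit 1 = 0: r = r^2 mod 47 = 15^2 = 37
  bit 2 = 1: r = r^2 * 15 mod 47 = 37^2 * 15 = 6*15 = 43
  bit 3 = 1: r = r^2 * 15 mod 47 = 43^2 * 15 = 16*15 = 5
  bit 4 = 0: r = r^2 mod 47 = 5^2 = 25
  bit 5 = 0: r = r^2 mod 47 = 25^2 = 14
  -> B = 14
s = B^a = 14^11 mod 47  (bits of 11 = 1011)
  bit 0 = 1: r = r^2 * 14 mod 47 = 1^2 * 14 = 1*14 = 14
  bit 1 = 0: r = r^2 mod 47 = 14^2 = 8
  bit 2 = 1: r = r^2 * 14 mod 47 = 8^2 * 14 = 17*14 = 3
  bit 3 = 1: r = r^2 * 14 mod 47 = 3^2 * 14 = 9*14 = 32
  -> s = B^a = 32

Answer: 5 14 32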